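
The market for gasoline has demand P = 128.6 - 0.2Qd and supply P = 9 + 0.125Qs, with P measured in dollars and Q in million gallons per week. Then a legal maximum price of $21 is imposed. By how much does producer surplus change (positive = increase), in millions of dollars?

Rearranging demand gives Qd = 643 - 5P; rearranging supply gives Qs = 8P - 72. In a free market, 643 - 5P = 8P - 72 gives the equilibrium P* = 55, Q* = 368.
The ceiling of 21 is below the equilibrium price 55, so it binds.
At P = 21: Qd = 643 - 5·21 = 538 and Qs = 8·21 - 72 = 96.
Producer surplus without the control is ½ · (55 - 9) · 368 = 8464.
With the ceiling, producers sell 96 units at 21, so PS = ½ · (21 - 9) · 96 = 576.
Change in producer surplus = 576 - 8464 = -7888.

-7888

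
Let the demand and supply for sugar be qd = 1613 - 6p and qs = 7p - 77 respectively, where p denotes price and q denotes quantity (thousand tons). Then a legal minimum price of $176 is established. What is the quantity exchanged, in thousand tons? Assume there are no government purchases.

557

In a free market, 1613 - 6p = 7p - 77 gives the equilibrium p* = 130, q* = 833.
The floor of 176 is above the equilibrium price 130, so it binds.
At p = 176: qd = 1613 - 6·176 = 557 and qs = 7·176 - 77 = 1155.
The quantity actually transacted is the short side, demand: 557.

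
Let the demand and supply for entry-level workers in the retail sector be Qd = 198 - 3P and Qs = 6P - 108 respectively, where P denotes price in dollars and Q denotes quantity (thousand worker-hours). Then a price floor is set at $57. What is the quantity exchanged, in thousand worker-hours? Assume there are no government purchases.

Setting quantity demanded equal to quantity supplied, 198 - 3P = 6P - 108, gives P* = 34 and Q* = 96.
The floor of 57 is above the equilibrium price 34, so it binds.
At P = 57: Qd = 198 - 3·57 = 27 and Qs = 6·57 - 108 = 234.
The quantity actually transacted is the short side, demand: 27.

27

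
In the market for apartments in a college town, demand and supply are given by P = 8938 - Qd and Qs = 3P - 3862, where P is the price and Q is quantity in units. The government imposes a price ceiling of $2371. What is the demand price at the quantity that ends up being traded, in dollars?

5687

Rearranging demand gives Qd = 8938 - P. Without the control the market clears where 8938 - P = 3P - 3862, i.e. P* = 3200 and Q* = 5738.
The ceiling of 2371 is below the equilibrium price 3200, so it binds.
At P = 2371: Qd = 8938 - 2371 = 6567 and Qs = 3·2371 - 3862 = 3251.
Only 3251 units reach the market. On the demand curve, the marginal buyer's willingness to pay at Q = 3251 is (8938 - 3251) = 5687.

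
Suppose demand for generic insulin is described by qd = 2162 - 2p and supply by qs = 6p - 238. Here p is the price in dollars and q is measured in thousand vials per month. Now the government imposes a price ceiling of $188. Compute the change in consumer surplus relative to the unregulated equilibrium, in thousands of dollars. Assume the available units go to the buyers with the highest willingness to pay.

Setting quantity demanded equal to quantity supplied, 2162 - 2p = 6p - 238, gives p* = 300 and q* = 1562.
The ceiling of 188 is below the equilibrium price 300, so it binds.
At p = 188: qd = 2162 - 2·188 = 1786 and qs = 6·188 - 238 = 890.
Consumer surplus without the control is ½ · (1081 - 300) · 1562 = 609961.
With the ceiling, 890 units are sold at 188 (assume they go to the highest-value buyers). The demand price at q = 890 is 636, so CS = ½ · [(1081 - 188) + (636 - 188)] · 890 = 596745.
Change in consumer surplus = 596745 - 609961 = -13216.

-13216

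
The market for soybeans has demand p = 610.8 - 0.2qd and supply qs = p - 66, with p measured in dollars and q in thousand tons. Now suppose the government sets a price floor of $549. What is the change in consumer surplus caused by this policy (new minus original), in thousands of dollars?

Rearranging demand gives qd = 3054 - 5p. In a free market, 3054 - 5p = p - 66 gives the equilibrium p* = 520, q* = 454.
The floor of 549 is above the equilibrium price 520, so it binds.
At p = 549: qd = 3054 - 5·549 = 309 and qs = 549 - 66 = 483.
Consumer surplus without the control is ½ · (610.8 - 520) · 454 = 20611.6.
With the floor, consumers buy 309 units at 549, so CS = ½ · (610.8 - 549) · 309 = 9548.1.
Change in consumer surplus = 9548.1 - 20611.6 = -11063.5.

-11063.5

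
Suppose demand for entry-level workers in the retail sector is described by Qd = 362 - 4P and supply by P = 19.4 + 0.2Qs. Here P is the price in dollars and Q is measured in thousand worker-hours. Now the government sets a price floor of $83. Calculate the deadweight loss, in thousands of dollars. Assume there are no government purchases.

Rearranging supply gives Qs = 5P - 97. Setting quantity demanded equal to quantity supplied, 362 - 4P = 5P - 97, gives P* = 51 and Q* = 158.
The floor of 83 is above the equilibrium price 51, so it binds.
At P = 83: Qd = 362 - 4·83 = 30 and Qs = 5·83 - 97 = 318.
Quantity traded falls to 30. At Q = 30 the demand price is (362 - 30)/4 = 83 and the supply price is (97 + 30)/5 = 25.4.
Deadweight loss = ½ · (83 - 25.4) · (158 - 30) = ½ · 57.6 · 128 = 3686.4.

3686.4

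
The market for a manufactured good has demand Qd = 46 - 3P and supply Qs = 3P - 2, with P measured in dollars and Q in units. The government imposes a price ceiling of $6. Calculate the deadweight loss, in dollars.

12

Without the control the market clears where 46 - 3P = 3P - 2, i.e. P* = 8 and Q* = 22.
Since 6 < 8, the ceiling is binding.
At P = 6: Qd = 46 - 3·6 = 28 and Qs = 3·6 - 2 = 16.
Quantity traded falls to 16. At Q = 16 the demand price is (46 - 16)/3 = 10 and the supply price is (2 + 16)/3 = 6.
Deadweight loss = ½ · (10 - 6) · (22 - 16) = ½ · 4 · 6 = 12.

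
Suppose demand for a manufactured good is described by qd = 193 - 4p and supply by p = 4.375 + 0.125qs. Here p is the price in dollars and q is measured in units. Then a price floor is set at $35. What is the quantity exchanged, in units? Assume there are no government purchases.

53

Rearranging supply gives qs = 8p - 35. Equilibrium: 193 - 4p = 8p - 35, so 228 = 12p and p* = 19, q* = 117.
Because the floor (35) lies above the market-clearing price, it is binding.
At p = 35: qd = 193 - 4·35 = 53 and qs = 8·35 - 35 = 245.
The quantity actually transacted is the short side, demand: 53.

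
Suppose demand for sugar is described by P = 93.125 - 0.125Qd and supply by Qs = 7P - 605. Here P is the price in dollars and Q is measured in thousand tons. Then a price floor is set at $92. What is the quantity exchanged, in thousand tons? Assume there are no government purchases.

9

Rearranging demand gives Qd = 745 - 8P. In a free market, 745 - 8P = 7P - 605 gives the equilibrium P* = 90, Q* = 25.
Because the floor (92) lies above the market-clearing price, it is binding.
At P = 92: Qd = 745 - 8·92 = 9 and Qs = 7·92 - 605 = 39.
The quantity actually transacted is the short side, demand: 9.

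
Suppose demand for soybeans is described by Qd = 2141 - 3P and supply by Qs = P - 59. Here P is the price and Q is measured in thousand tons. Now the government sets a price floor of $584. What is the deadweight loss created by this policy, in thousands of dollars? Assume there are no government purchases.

Equilibrium: 2141 - 3P = P - 59, so 2200 = 4P and P* = 550, Q* = 491.
Since 584 > 550, the floor is binding.
At P = 584: Qd = 2141 - 3·584 = 389 and Qs = 584 - 59 = 525.
Quantity traded falls to 389. At Q = 389 the demand price is (2141 - 389)/3 = 584 and the supply price is 59 + 389 = 448.
Deadweight loss = ½ · (584 - 448) · (491 - 389) = ½ · 136 · 102 = 6936.

6936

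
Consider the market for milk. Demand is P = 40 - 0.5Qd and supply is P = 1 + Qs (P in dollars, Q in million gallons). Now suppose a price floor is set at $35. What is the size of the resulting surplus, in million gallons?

24

Rearranging demand gives Qd = 80 - 2P; rearranging supply gives Qs = P - 1. Setting quantity demanded equal to quantity supplied, 80 - 2P = P - 1, gives P* = 27 and Q* = 26.
The floor of 35 is above the equilibrium price 27, so it binds.
At P = 35: Qd = 80 - 2·35 = 10 and Qs = 35 - 1 = 34.
Surplus = Qs - Qd = 34 - 10 = 24.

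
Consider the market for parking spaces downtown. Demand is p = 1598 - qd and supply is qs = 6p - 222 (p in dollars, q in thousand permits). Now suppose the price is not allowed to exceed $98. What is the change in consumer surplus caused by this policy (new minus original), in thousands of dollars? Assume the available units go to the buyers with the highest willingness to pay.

Rearranging demand gives qd = 1598 - p. In a free market, 1598 - p = 6p - 222 gives the equilibrium p* = 260, q* = 1338.
The ceiling of 98 is below the equilibrium price 260, so it binds.
At p = 98: qd = 1598 - 98 = 1500 and qs = 6·98 - 222 = 366.
Consumer surplus without the control is ½ · (1598 - 260) · 1338 = 895122.
With the ceiling, 366 units are sold at 98 (assume they go to the highest-value buyers). The demand price at q = 366 is 1232, so CS = ½ · [(1598 - 98) + (1232 - 98)] · 366 = 482022.
Change in consumer surplus = 482022 - 895122 = -413100.

-413100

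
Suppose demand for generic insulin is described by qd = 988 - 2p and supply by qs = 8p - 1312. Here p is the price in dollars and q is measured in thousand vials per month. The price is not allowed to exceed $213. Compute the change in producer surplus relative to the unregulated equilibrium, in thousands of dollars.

-7820

In a free market, 988 - 2p = 8p - 1312 gives the equilibrium p* = 230, q* = 528.
The ceiling of 213 is below the equilibrium price 230, so it binds.
At p = 213: qd = 988 - 2·213 = 562 and qs = 8·213 - 1312 = 392.
Producer surplus without the control is ½ · (230 - 164) · 528 = 17424.
With the ceiling, producers sell 392 units at 213, so PS = ½ · (213 - 164) · 392 = 9604.
Change in producer surplus = 9604 - 17424 = -7820.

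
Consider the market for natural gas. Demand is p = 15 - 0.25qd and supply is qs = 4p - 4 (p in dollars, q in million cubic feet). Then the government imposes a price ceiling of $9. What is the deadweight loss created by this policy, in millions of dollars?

Rearranging demand gives qd = 60 - 4p. Equilibrium: 60 - 4p = 4p - 4, so 64 = 8p and p* = 8, q* = 28.
Since 9 is above p* = 8, the ceiling does not bind and the free-market outcome prevails.
Since the control does not bind, no trades are prevented and deadweight loss is zero.

0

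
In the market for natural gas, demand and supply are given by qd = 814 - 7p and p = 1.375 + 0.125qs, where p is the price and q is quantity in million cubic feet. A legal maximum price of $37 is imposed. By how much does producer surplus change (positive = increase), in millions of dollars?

Rearranging supply gives qs = 8p - 11. In a free market, 814 - 7p = 8p - 11 gives the equilibrium p* = 55, q* = 429.
The ceiling of 37 is below the equilibrium price 55, so it binds.
At p = 37: qd = 814 - 7·37 = 555 and qs = 8·37 - 11 = 285.
Producer surplus without the control is ½ · (55 - 1.375) · 429 = 11502.5625.
With the ceiling, producers sell 285 units at 37, so PS = ½ · (37 - 1.375) · 285 = 5076.5625.
Change in producer surplus = 5076.5625 - 11502.5625 = -6426.

-6426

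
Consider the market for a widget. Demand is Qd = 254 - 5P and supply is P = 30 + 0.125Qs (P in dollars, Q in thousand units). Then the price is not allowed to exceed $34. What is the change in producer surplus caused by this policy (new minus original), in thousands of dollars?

Rearranging supply gives Qs = 8P - 240. Without the control the market clears where 254 - 5P = 8P - 240, i.e. P* = 38 and Q* = 64.
Because the ceiling (34) lies below the market-clearing price, it is binding.
At P = 34: Qd = 254 - 5·34 = 84 and Qs = 8·34 - 240 = 32.
Producer surplus without the control is ½ · (38 - 30) · 64 = 256.
With the ceiling, producers sell 32 units at 34, so PS = ½ · (34 - 30) · 32 = 64.
Change in producer surplus = 64 - 256 = -192.

-192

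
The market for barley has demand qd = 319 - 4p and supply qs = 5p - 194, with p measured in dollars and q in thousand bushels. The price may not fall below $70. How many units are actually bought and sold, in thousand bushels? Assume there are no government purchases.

Setting quantity demanded equal to quantity supplied, 319 - 4p = 5p - 194, gives p* = 57 and q* = 91.
The floor of 70 is above the equilibrium price 57, so it binds.
At p = 70: qd = 319 - 4·70 = 39 and qs = 5·70 - 194 = 156.
The quantity actually transacted is the short side, demand: 39.

39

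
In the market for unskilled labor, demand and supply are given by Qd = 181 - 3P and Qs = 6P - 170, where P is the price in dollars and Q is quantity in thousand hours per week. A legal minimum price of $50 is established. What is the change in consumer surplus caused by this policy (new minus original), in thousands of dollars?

In a free market, 181 - 3P = 6P - 170 gives the equilibrium P* = 39, Q* = 64.
The floor of 50 is above the equilibrium price 39, so it binds.
At P = 50: Qd = 181 - 3·50 = 31 and Qs = 6·50 - 170 = 130.
Consumer surplus without the control is ½ · (181/3 - 39) · 64 = 2048/3.
With the floor, consumers buy 31 units at 50, so CS = ½ · (181/3 - 50) · 31 = 961/6.
Change in consumer surplus = 961/6 - 2048/3 = -522.5.

-522.5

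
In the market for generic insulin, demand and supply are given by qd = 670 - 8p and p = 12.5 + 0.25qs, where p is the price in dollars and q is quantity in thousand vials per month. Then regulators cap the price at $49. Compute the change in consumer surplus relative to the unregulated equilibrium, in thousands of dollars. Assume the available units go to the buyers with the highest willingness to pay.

Rearranging supply gives qs = 4p - 50. Without the control the market clears where 670 - 8p = 4p - 50, i.e. p* = 60 and q* = 190.
The ceiling of 49 is below the equilibrium price 60, so it binds.
At p = 49: qd = 670 - 8·49 = 278 and qs = 4·49 - 50 = 146.
Consumer surplus without the control is ½ · (83.75 - 60) · 190 = 2256.25.
With the ceiling, 146 units are sold at 49 (assume they go to the highest-value buyers). The demand price at q = 146 is 65.5, so CS = ½ · [(83.75 - 49) + (65.5 - 49)] · 146 = 3741.25.
Change in consumer surplus = 3741.25 - 2256.25 = 1485.

1485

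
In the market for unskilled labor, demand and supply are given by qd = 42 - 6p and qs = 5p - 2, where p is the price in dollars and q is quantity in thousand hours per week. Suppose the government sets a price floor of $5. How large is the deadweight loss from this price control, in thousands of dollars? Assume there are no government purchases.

Equilibrium: 42 - 6p = 5p - 2, so 44 = 11p and p* = 4, q* = 18.
Since 5 > 4, the floor is binding.
At p = 5: qd = 42 - 6·5 = 12 and qs = 5·5 - 2 = 23.
Quantity traded falls to 12. At q = 12 the demand price is (42 - 12)/6 = 5 and the supply price is (2 + 12)/5 = 2.8.
Deadweight loss = ½ · (5 - 2.8) · (18 - 12) = ½ · 2.2 · 6 = 6.6.

6.6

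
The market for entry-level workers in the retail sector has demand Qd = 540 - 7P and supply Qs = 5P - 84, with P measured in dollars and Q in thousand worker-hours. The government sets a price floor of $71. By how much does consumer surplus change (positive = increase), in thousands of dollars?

-2080.5

Equilibrium: 540 - 7P = 5P - 84, so 624 = 12P and P* = 52, Q* = 176.
Since 71 > 52, the floor is binding.
At P = 71: Qd = 540 - 7·71 = 43 and Qs = 5·71 - 84 = 271.
Consumer surplus without the control is ½ · (540/7 - 52) · 176 = 15488/7.
With the floor, consumers buy 43 units at 71, so CS = ½ · (540/7 - 71) · 43 = 1849/14.
Change in consumer surplus = 1849/14 - 15488/7 = -2080.5.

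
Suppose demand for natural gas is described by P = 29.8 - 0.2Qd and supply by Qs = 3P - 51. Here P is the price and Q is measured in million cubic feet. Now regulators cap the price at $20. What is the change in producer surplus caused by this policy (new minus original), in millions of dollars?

Rearranging demand gives Qd = 149 - 5P. Equilibrium: 149 - 5P = 3P - 51, so 200 = 8P and P* = 25, Q* = 24.
The ceiling of 20 is below the equilibrium price 25, so it binds.
At P = 20: Qd = 149 - 5·20 = 49 and Qs = 3·20 - 51 = 9.
Producer surplus without the control is ½ · (25 - 17) · 24 = 96.
With the ceiling, producers sell 9 units at 20, so PS = ½ · (20 - 17) · 9 = 13.5.
Change in producer surplus = 13.5 - 96 = -82.5.

-82.5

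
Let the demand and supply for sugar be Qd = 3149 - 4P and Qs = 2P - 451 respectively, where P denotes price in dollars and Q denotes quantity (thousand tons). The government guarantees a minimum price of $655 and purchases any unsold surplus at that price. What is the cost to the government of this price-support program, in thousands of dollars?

216150

Equilibrium: 3149 - 4P = 2P - 451, so 3600 = 6P and P* = 600, Q* = 749.
The floor of 655 is above the equilibrium price 600, so it binds.
At P = 655: Qd = 3149 - 4·655 = 529 and Qs = 2·655 - 451 = 859.
Surplus = Qs - Qd = 330.
Government expenditure = surplus × support price = 330 × 655 = 216150.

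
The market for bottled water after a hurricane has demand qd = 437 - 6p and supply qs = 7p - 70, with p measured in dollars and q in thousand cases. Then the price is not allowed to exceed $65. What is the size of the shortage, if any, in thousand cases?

Equilibrium: 437 - 6p = 7p - 70, so 507 = 13p and p* = 39, q* = 203.
Since 65 is above p* = 39, the ceiling does not bind and the free-market outcome prevails.
Since the control does not bind, there is no shortage.

0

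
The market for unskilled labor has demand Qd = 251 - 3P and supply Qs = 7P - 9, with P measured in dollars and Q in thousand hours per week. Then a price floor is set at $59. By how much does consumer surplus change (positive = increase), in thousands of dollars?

-4075.5

In a free market, 251 - 3P = 7P - 9 gives the equilibrium P* = 26, Q* = 173.
Since 59 > 26, the floor is binding.
At P = 59: Qd = 251 - 3·59 = 74 and Qs = 7·59 - 9 = 404.
Consumer surplus without the control is ½ · (251/3 - 26) · 173 = 29929/6.
With the floor, consumers buy 74 units at 59, so CS = ½ · (251/3 - 59) · 74 = 2738/3.
Change in consumer surplus = 2738/3 - 29929/6 = -4075.5.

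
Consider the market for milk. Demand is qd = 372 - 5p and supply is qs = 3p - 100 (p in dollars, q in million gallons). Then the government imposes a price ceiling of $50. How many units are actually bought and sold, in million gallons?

50

Setting quantity demanded equal to quantity supplied, 372 - 5p = 3p - 100, gives p* = 59 and q* = 77.
Because the ceiling (50) lies below the market-clearing price, it is binding.
At p = 50: qd = 372 - 5·50 = 122 and qs = 3·50 - 100 = 50.
The quantity actually transacted is the short side, supply: 50.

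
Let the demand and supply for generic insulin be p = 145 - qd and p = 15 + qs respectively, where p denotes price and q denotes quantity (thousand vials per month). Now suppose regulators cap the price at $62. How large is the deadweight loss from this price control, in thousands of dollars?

324

Rearranging demand gives qd = 145 - p; rearranging supply gives qs = p - 15. Setting quantity demanded equal to quantity supplied, 145 - p = p - 15, gives p* = 80 and q* = 65.
The ceiling of 62 is below the equilibrium price 80, so it binds.
At p = 62: qd = 145 - 62 = 83 and qs = 62 - 15 = 47.
Quantity traded falls to 47. At q = 47 the demand price is 145 - 47 = 98 and the supply price is 15 + 47 = 62.
Deadweight loss = ½ · (98 - 62) · (65 - 47) = ½ · 36 · 18 = 324.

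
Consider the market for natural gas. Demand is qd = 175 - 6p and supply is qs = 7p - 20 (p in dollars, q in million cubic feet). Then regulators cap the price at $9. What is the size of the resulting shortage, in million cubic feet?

In a free market, 175 - 6p = 7p - 20 gives the equilibrium p* = 15, q* = 85.
Because the ceiling (9) lies below the market-clearing price, it is binding.
At p = 9: qd = 175 - 6·9 = 121 and qs = 7·9 - 20 = 43.
Shortage = qd - qs = 121 - 43 = 78.

78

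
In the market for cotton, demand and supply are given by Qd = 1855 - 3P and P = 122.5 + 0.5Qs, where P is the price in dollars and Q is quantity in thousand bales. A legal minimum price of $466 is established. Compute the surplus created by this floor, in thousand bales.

230

Rearranging supply gives Qs = 2P - 245. In a free market, 1855 - 3P = 2P - 245 gives the equilibrium P* = 420, Q* = 595.
Because the floor (466) lies above the market-clearing price, it is binding.
At P = 466: Qd = 1855 - 3·466 = 457 and Qs = 2·466 - 245 = 687.
Surplus = Qs - Qd = 687 - 457 = 230.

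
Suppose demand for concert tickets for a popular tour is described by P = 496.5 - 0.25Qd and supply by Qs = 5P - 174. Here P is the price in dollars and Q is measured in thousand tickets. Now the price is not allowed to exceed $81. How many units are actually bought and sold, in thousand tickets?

Rearranging demand gives Qd = 1986 - 4P. Equilibrium: 1986 - 4P = 5P - 174, so 2160 = 9P and P* = 240, Q* = 1026.
The ceiling of 81 is below the equilibrium price 240, so it binds.
At P = 81: Qd = 1986 - 4·81 = 1662 and Qs = 5·81 - 174 = 231.
The quantity actually transacted is the short side, supply: 231.

231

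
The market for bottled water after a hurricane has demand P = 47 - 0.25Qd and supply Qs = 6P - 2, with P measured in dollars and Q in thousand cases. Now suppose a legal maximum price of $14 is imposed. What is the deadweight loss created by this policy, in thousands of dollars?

187.5

Rearranging demand gives Qd = 188 - 4P. In a free market, 188 - 4P = 6P - 2 gives the equilibrium P* = 19, Q* = 112.
Since 14 < 19, the ceiling is binding.
At P = 14: Qd = 188 - 4·14 = 132 and Qs = 6·14 - 2 = 82.
Quantity traded falls to 82. At Q = 82 the demand price is (188 - 82)/4 = 26.5 and the supply price is (2 + 82)/6 = 14.
Deadweight loss = ½ · (26.5 - 14) · (112 - 82) = ½ · 12.5 · 30 = 187.5.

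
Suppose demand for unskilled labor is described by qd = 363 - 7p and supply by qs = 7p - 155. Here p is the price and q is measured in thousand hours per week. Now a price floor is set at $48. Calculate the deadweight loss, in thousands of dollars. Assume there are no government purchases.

Without the control the market clears where 363 - 7p = 7p - 155, i.e. p* = 37 and q* = 104.
Since 48 > 37, the floor is binding.
At p = 48: qd = 363 - 7·48 = 27 and qs = 7·48 - 155 = 181.
Quantity traded falls to 27. At q = 27 the demand price is (363 - 27)/7 = 48 and the supply price is (155 + 27)/7 = 26.
Deadweight loss = ½ · (48 - 26) · (104 - 27) = ½ · 22 · 77 = 847.

847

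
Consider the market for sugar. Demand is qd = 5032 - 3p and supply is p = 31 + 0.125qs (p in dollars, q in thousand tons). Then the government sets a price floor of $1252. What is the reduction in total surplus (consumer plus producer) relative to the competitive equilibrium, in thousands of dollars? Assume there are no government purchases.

1229217

Rearranging supply gives qs = 8p - 248. Setting quantity demanded equal to quantity supplied, 5032 - 3p = 8p - 248, gives p* = 480 and q* = 3592.
Since 1252 > 480, the floor is binding.
At p = 1252: qd = 5032 - 3·1252 = 1276 and qs = 8·1252 - 248 = 9768.
Quantity traded falls to 1276. At q = 1276 the demand price is (5032 - 1276)/3 = 1252 and the supply price is (248 + 1276)/8 = 190.5.
Deadweight loss = ½ · (1252 - 190.5) · (3592 - 1276) = ½ · 1061.5 · 2316 = 1229217.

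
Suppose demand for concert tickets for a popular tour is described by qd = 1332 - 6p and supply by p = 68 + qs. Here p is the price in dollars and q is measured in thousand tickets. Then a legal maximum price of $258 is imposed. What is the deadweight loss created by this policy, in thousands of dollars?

Rearranging supply gives qs = p - 68. Setting quantity demanded equal to quantity supplied, 1332 - 6p = p - 68, gives p* = 200 and q* = 132.
The ceiling of 258 is above the equilibrium price 200, so it is not binding; the market clears at p* = 200, q* = 132.
Since the control does not bind, no trades are prevented and deadweight loss is zero.

0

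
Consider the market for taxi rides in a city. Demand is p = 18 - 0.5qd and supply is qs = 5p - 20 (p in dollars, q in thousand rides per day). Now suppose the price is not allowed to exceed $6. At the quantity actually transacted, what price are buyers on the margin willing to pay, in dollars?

Rearranging demand gives qd = 36 - 2p. In a free market, 36 - 2p = 5p - 20 gives the equilibrium p* = 8, q* = 20.
The ceiling of 6 is below the equilibrium price 8, so it binds.
At p = 6: qd = 36 - 2·6 = 24 and qs = 5·6 - 20 = 10.
Only 10 units reach the market. On the demand curve, the marginal buyer's willingness to pay at q = 10 is (36 - 10)/2 = 13.

13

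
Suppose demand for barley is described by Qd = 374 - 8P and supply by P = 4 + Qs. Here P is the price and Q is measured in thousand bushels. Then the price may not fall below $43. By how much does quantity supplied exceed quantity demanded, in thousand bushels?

Rearranging supply gives Qs = P - 4. Setting quantity demanded equal to quantity supplied, 374 - 8P = P - 4, gives P* = 42 and Q* = 38.
Because the floor (43) lies above the market-clearing price, it is binding.
At P = 43: Qd = 374 - 8·43 = 30 and Qs = 43 - 4 = 39.
Surplus = Qs - Qd = 39 - 30 = 9.

9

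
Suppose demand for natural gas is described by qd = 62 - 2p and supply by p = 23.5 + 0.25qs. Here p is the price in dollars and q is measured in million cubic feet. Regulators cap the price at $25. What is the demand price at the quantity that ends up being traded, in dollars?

Rearranging supply gives qs = 4p - 94. Without the control the market clears where 62 - 2p = 4p - 94, i.e. p* = 26 and q* = 10.
Because the ceiling (25) lies below the market-clearing price, it is binding.
At p = 25: qd = 62 - 2·25 = 12 and qs = 4·25 - 94 = 6.
Only 6 units reach the market. On the demand curve, the marginal buyer's willingness to pay at q = 6 is (62 - 6)/2 = 28.

28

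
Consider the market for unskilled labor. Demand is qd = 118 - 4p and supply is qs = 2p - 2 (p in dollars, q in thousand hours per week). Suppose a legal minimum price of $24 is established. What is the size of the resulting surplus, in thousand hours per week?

24

Equilibrium: 118 - 4p = 2p - 2, so 120 = 6p and p* = 20, q* = 38.
Because the floor (24) lies above the market-clearing price, it is binding.
At p = 24: qd = 118 - 4·24 = 22 and qs = 2·24 - 2 = 46.
Surplus = qs - qd = 46 - 22 = 24.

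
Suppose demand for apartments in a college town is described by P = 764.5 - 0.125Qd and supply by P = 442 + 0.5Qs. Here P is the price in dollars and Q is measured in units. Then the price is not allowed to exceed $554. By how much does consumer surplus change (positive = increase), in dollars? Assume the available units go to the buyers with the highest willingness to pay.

27375

Rearranging demand gives Qd = 6116 - 8P; rearranging supply gives Qs = 2P - 884. In a free market, 6116 - 8P = 2P - 884 gives the equilibrium P* = 700, Q* = 516.
Because the ceiling (554) lies below the market-clearing price, it is binding.
At P = 554: Qd = 6116 - 8·554 = 1684 and Qs = 2·554 - 884 = 224.
Consumer surplus without the control is ½ · (764.5 - 700) · 516 = 16641.
With the ceiling, 224 units are sold at 554 (assume they go to the highest-value buyers). The demand price at Q = 224 is 736.5, so CS = ½ · [(764.5 - 554) + (736.5 - 554)] · 224 = 44016.
Change in consumer surplus = 44016 - 16641 = 27375.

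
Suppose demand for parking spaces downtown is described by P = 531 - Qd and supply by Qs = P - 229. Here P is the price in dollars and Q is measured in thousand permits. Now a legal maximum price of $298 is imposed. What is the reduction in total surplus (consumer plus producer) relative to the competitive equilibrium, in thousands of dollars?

Rearranging demand gives Qd = 531 - P. In a free market, 531 - P = P - 229 gives the equilibrium P* = 380, Q* = 151.
The ceiling of 298 is below the equilibrium price 380, so it binds.
At P = 298: Qd = 531 - 298 = 233 and Qs = 298 - 229 = 69.
Quantity traded falls to 69. At Q = 69 the demand price is 531 - 69 = 462 and the supply price is 229 + 69 = 298.
Deadweight loss = ½ · (462 - 298) · (151 - 69) = ½ · 164 · 82 = 6724.

6724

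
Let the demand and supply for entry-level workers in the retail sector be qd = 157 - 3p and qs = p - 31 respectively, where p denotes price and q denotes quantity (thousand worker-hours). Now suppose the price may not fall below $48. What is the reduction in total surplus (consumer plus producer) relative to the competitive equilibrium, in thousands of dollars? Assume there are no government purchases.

6

Setting quantity demanded equal to quantity supplied, 157 - 3p = p - 31, gives p* = 47 and q* = 16.
The floor of 48 is above the equilibrium price 47, so it binds.
At p = 48: qd = 157 - 3·48 = 13 and qs = 48 - 31 = 17.
Quantity traded falls to 13. At q = 13 the demand price is (157 - 13)/3 = 48 and the supply price is 31 + 13 = 44.
Deadweight loss = ½ · (48 - 44) · (16 - 13) = ½ · 4 · 3 = 6.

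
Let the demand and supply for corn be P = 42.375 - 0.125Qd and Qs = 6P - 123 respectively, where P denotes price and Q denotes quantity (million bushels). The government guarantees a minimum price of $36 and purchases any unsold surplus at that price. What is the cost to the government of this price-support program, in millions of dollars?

1512

Rearranging demand gives Qd = 339 - 8P. Equilibrium: 339 - 8P = 6P - 123, so 462 = 14P and P* = 33, Q* = 75.
Since 36 > 33, the floor is binding.
At P = 36: Qd = 339 - 8·36 = 51 and Qs = 6·36 - 123 = 93.
Surplus = Qs - Qd = 42.
Government expenditure = surplus × support price = 42 × 36 = 1512.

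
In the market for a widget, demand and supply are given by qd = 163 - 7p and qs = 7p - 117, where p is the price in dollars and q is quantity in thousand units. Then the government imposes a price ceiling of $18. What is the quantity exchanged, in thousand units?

9

Without the control the market clears where 163 - 7p = 7p - 117, i.e. p* = 20 and q* = 23.
Since 18 < 20, the ceiling is binding.
At p = 18: qd = 163 - 7·18 = 37 and qs = 7·18 - 117 = 9.
The quantity actually transacted is the short side, supply: 9.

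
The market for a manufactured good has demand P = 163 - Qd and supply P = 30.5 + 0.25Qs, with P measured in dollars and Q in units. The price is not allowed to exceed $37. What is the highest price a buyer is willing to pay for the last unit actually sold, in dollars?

137

Rearranging demand gives Qd = 163 - P; rearranging supply gives Qs = 4P - 122. Without the control the market clears where 163 - P = 4P - 122, i.e. P* = 57 and Q* = 106.
The ceiling of 37 is below the equilibrium price 57, so it binds.
At P = 37: Qd = 163 - 37 = 126 and Qs = 4·37 - 122 = 26.
Only 26 units reach the market. On the demand curve, the marginal buyer's willingness to pay at Q = 26 is (163 - 26) = 137.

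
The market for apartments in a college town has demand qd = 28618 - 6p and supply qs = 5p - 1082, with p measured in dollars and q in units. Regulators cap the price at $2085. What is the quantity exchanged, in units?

In a free market, 28618 - 6p = 5p - 1082 gives the equilibrium p* = 2700, q* = 12418.
Because the ceiling (2085) lies below the market-clearing price, it is binding.
At p = 2085: qd = 28618 - 6·2085 = 16108 and qs = 5·2085 - 1082 = 9343.
The quantity actually transacted is the short side, supply: 9343.

9343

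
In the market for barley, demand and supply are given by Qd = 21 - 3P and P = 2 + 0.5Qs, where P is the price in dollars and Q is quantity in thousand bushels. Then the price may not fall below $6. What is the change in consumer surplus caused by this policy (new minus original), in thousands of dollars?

-4.5

Rearranging supply gives Qs = 2P - 4. Setting quantity demanded equal to quantity supplied, 21 - 3P = 2P - 4, gives P* = 5 and Q* = 6.
Since 6 > 5, the floor is binding.
At P = 6: Qd = 21 - 3·6 = 3 and Qs = 2·6 - 4 = 8.
Consumer surplus without the control is ½ · (7 - 5) · 6 = 6.
With the floor, consumers buy 3 units at 6, so CS = ½ · (7 - 6) · 3 = 1.5.
Change in consumer surplus = 1.5 - 6 = -4.5.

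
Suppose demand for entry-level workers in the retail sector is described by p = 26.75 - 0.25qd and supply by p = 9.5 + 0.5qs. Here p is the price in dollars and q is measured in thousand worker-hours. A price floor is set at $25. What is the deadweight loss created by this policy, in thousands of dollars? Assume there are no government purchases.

96

Rearranging demand gives qd = 107 - 4p; rearranging supply gives qs = 2p - 19. Equilibrium: 107 - 4p = 2p - 19, so 126 = 6p and p* = 21, q* = 23.
The floor of 25 is above the equilibrium price 21, so it binds.
At p = 25: qd = 107 - 4·25 = 7 and qs = 2·25 - 19 = 31.
Quantity traded falls to 7. At q = 7 the demand price is (107 - 7)/4 = 25 and the supply price is (19 + 7)/2 = 13.
Deadweight loss = ½ · (25 - 13) · (23 - 7) = ½ · 12 · 16 = 96.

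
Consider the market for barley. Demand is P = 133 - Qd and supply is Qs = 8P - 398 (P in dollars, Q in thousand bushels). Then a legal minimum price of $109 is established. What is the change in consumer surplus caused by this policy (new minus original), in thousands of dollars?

Rearranging demand gives Qd = 133 - P. Setting quantity demanded equal to quantity supplied, 133 - P = 8P - 398, gives P* = 59 and Q* = 74.
The floor of 109 is above the equilibrium price 59, so it binds.
At P = 109: Qd = 133 - 109 = 24 and Qs = 8·109 - 398 = 474.
Consumer surplus without the control is ½ · (133 - 59) · 74 = 2738.
With the floor, consumers buy 24 units at 109, so CS = ½ · (133 - 109) · 24 = 288.
Change in consumer surplus = 288 - 2738 = -2450.

-2450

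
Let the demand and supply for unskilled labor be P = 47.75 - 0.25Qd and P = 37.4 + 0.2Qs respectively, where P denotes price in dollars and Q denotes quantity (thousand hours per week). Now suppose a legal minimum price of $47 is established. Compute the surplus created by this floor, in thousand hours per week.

Rearranging demand gives Qd = 191 - 4P; rearranging supply gives Qs = 5P - 187. Setting quantity demanded equal to quantity supplied, 191 - 4P = 5P - 187, gives P* = 42 and Q* = 23.
The floor of 47 is above the equilibrium price 42, so it binds.
At P = 47: Qd = 191 - 4·47 = 3 and Qs = 5·47 - 187 = 48.
Surplus = Qs - Qd = 48 - 3 = 45.

45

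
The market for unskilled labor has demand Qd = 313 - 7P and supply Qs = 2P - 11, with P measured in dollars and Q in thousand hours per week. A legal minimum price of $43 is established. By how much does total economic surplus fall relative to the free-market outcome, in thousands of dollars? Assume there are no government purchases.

771.75

Equilibrium: 313 - 7P = 2P - 11, so 324 = 9P and P* = 36, Q* = 61.
The floor of 43 is above the equilibrium price 36, so it binds.
At P = 43: Qd = 313 - 7·43 = 12 and Qs = 2·43 - 11 = 75.
Quantity traded falls to 12. At Q = 12 the demand price is (313 - 12)/7 = 43 and the supply price is (11 + 12)/2 = 11.5.
Deadweight loss = ½ · (43 - 11.5) · (61 - 12) = ½ · 31.5 · 49 = 771.75.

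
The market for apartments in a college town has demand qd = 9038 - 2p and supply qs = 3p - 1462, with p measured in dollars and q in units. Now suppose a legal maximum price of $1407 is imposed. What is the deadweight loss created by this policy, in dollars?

1800933.75

Without the control the market clears where 9038 - 2p = 3p - 1462, i.e. p* = 2100 and q* = 4838.
Because the ceiling (1407) lies below the market-clearing price, it is binding.
At p = 1407: qd = 9038 - 2·1407 = 6224 and qs = 3·1407 - 1462 = 2759.
Quantity traded falls to 2759. At q = 2759 the demand price is (9038 - 2759)/2 = 3139.5 and the supply price is (1462 + 2759)/3 = 1407.
Deadweight loss = ½ · (3139.5 - 1407) · (4838 - 2759) = ½ · 1732.5 · 2079 = 1800933.75.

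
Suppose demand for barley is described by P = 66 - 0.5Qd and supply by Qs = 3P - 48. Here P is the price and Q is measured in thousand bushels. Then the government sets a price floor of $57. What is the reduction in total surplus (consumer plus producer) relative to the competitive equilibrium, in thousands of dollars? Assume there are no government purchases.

735

Rearranging demand gives Qd = 132 - 2P. Equilibrium: 132 - 2P = 3P - 48, so 180 = 5P and P* = 36, Q* = 60.
Since 57 > 36, the floor is binding.
At P = 57: Qd = 132 - 2·57 = 18 and Qs = 3·57 - 48 = 123.
Quantity traded falls to 18. At Q = 18 the demand price is (132 - 18)/2 = 57 and the supply price is (48 + 18)/3 = 22.
Deadweight loss = ½ · (57 - 22) · (60 - 18) = ½ · 35 · 42 = 735.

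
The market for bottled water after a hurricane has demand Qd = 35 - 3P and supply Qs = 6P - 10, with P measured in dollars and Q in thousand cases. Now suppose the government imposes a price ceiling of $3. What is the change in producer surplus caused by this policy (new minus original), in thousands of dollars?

-28

In a free market, 35 - 3P = 6P - 10 gives the equilibrium P* = 5, Q* = 20.
Because the ceiling (3) lies below the market-clearing price, it is binding.
At P = 3: Qd = 35 - 3·3 = 26 and Qs = 6·3 - 10 = 8.
Producer surplus without the control is ½ · (5 - 5/3) · 20 = 100/3.
With the ceiling, producers sell 8 units at 3, so PS = ½ · (3 - 5/3) · 8 = 16/3.
Change in producer surplus = 16/3 - 100/3 = -28.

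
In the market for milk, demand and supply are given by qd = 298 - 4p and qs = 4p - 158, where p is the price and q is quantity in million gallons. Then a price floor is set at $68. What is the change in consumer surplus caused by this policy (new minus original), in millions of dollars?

-528

In a free market, 298 - 4p = 4p - 158 gives the equilibrium p* = 57, q* = 70.
Since 68 > 57, the floor is binding.
At p = 68: qd = 298 - 4·68 = 26 and qs = 4·68 - 158 = 114.
Consumer surplus without the control is ½ · (74.5 - 57) · 70 = 612.5.
With the floor, consumers buy 26 units at 68, so CS = ½ · (74.5 - 68) · 26 = 84.5.
Change in consumer surplus = 84.5 - 612.5 = -528.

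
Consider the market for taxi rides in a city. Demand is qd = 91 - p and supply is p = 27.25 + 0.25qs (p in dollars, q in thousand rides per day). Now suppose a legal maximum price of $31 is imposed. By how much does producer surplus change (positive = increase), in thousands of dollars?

-297

Rearranging supply gives qs = 4p - 109. In a free market, 91 - p = 4p - 109 gives the equilibrium p* = 40, q* = 51.
Since 31 < 40, the ceiling is binding.
At p = 31: qd = 91 - 31 = 60 and qs = 4·31 - 109 = 15.
Producer surplus without the control is ½ · (40 - 27.25) · 51 = 325.125.
With the ceiling, producers sell 15 units at 31, so PS = ½ · (31 - 27.25) · 15 = 28.125.
Change in producer surplus = 28.125 - 325.125 = -297.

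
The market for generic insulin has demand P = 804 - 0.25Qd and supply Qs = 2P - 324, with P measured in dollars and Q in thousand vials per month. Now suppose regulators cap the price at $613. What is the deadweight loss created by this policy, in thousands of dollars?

Rearranging demand gives Qd = 3216 - 4P. Setting quantity demanded equal to quantity supplied, 3216 - 4P = 2P - 324, gives P* = 590 and Q* = 856.
Since 613 is above P* = 590, the ceiling does not bind and the free-market outcome prevails.
Since the control does not bind, no trades are prevented and deadweight loss is zero.

0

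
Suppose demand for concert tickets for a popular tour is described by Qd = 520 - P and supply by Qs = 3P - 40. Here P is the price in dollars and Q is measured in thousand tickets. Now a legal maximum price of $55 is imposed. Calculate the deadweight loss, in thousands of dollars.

43350

Setting quantity demanded equal to quantity supplied, 520 - P = 3P - 40, gives P* = 140 and Q* = 380.
Since 55 < 140, the ceiling is binding.
At P = 55: Qd = 520 - 55 = 465 and Qs = 3·55 - 40 = 125.
Quantity traded falls to 125. At Q = 125 the demand price is 520 - 125 = 395 and the supply price is (40 + 125)/3 = 55.
Deadweight loss = ½ · (395 - 55) · (380 - 125) = ½ · 340 · 255 = 43350.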